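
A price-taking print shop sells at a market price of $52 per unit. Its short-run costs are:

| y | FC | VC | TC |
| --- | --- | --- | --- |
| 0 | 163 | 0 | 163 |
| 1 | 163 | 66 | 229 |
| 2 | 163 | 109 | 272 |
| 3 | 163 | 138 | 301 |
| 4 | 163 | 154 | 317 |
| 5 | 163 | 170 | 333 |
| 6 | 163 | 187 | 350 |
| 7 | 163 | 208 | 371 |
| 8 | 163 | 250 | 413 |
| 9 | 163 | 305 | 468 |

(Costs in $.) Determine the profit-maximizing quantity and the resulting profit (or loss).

Tabulate TR − TC: y=0: -163; y=1: -177; y=2: -168; y=3: -145; y=4: -109; y=5: -73; y=6: -38; y=7: -7; y=8: 3; y=9: 0.
Profit is maximized at y = 8. AVC there is 250/8 = $31.25 ≤ P, so producing beats shutting down (which would give -$163).

y = 8; profit = $3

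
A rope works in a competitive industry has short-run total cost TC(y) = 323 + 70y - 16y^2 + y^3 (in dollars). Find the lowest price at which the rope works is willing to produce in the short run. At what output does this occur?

The firm shuts down when price falls below the minimum of average variable cost. AVC = VC/y = 70 - 16y + y^2.
At the minimum of AVC, MC = AVC. MC = 70 - 32y + 3y^2; setting MC = AVC gives 2y^2 - 16y = 0, so y = 8. min AVC = 6.
So the shutdown price is $6.

$6 per unit, at y = 8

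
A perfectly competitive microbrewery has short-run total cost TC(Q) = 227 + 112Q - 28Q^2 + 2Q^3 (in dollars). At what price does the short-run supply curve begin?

$14 per unit

Short-run supply begins at min AVC. From VC = 112Q - 28Q^2 + 2Q^3, AVC = 112 - 28Q + 2Q^2.
dAVC/dQ = -28 + 4Q = 0 gives Q = 7. min AVC = 112 - 28·7 + 2·7^2 = 14.
The firm shuts down for any P below $14.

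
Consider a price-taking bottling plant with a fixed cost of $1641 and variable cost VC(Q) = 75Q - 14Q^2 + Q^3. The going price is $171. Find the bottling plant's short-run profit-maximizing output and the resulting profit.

AVC = 75 - 14Q + Q^2 has its minimum $26 at Q = 7; price $171 clears that bar, so the firm operates.
MC = 75 - 28Q + 3Q^2. Setting P = MC and taking the root on the rising branch gives Q* = 12.
TR = 171·12 = 2052. TC = 1641 + 612 = 2253. Profit = 2052 − 2253 = -$201.
Shutting down would mean losing the fixed cost of $1641, so operating at a loss of $201 is better by $1440.

Profit = -$201 at Q = 12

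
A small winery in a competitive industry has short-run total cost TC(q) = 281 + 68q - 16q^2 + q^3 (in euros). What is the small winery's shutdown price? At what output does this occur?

Short-run supply begins at min AVC. From VC = 68q - 16q^2 + q^3, AVC = 68 - 16q + q^2.
dAVC/dq = -16 + 2q = 0 gives q = 8. min AVC = 68 - 16·8 + 8^2 = 4.
The firm shuts down for any P below €4.

€4 per unit, at q = 8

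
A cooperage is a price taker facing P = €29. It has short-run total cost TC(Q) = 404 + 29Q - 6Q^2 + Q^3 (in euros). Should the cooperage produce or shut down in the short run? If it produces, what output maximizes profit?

Produce at Q = 4

Strip out fixed cost: VC = 29Q - 6Q^2 + Q^3. Then AVC = 29 - 6Q + Q^2 and MC = 29 - 12Q + 3Q^2.
AVC hits its minimum where MC = AVC, at Q = 3, giving min AVC = 29 - 6·3 + 3^2 = €20.
P = €29 exceeds min AVC = €20, so the firm stays open.
P = MC gives -12Q + 3Q^2 = 0, with roots 0 and 4. Take the larger (rising MC): Q* = 4.
Check: AVC at Q = 4 is €21 ≤ P, so revenue covers variable cost.
Profit = P·Q − TC = 29·4 − 488 = -€372, a loss, but smaller than the €404 fixed cost the firm would lose by shutting down.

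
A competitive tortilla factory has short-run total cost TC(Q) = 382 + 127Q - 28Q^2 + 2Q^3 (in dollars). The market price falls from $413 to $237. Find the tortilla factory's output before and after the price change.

AVC = 127 - 28Q + 2Q^2, minimized at Q = 7 where min AVC = $29. MC = 127 - 56Q + 6Q^2.
At P = $413 ≥ min AVC, set P = MC on the rising branch: Q = 13.
At P = $237 ≥ min AVC, set P = MC: Q = 11. The firm stays open but cuts output.

Output falls from 13 to 11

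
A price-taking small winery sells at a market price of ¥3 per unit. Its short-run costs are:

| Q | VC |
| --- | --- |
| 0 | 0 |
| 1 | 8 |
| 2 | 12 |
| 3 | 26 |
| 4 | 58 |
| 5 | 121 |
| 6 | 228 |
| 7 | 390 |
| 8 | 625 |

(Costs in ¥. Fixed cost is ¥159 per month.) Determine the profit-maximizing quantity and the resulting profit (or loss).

Tabulate TR − TC: Q=0: -159; Q=1: -164; Q=2: -165; Q=3: -176; Q=4: -205; Q=5: -265; Q=6: -369; Q=7: -528; Q=8: -760.
Profit is highest at Q = 0. Equivalently, the lowest AVC in the table is 12/2 ≈ ¥6 at Q = 2, and P = ¥3 falls below it — price never covers variable cost, so the firm shuts down and loses only its fixed cost.

Q = 0 (shut down); profit = -¥159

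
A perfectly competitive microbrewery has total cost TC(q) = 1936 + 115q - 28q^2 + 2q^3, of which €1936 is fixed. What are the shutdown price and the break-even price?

Shutdown price = €17; break-even price = €225

Shutdown price = min AVC. AVC = 115 - 28q + 2q^2, with vertex at q = 7 and minimum €17.
ATC = 1936/q + 115 - 28q + 2q^2. Setting dATC/dq = −1936/q^2 − 28 + 4q = 0 gives q = 11 (since 4·11^3 − 28·11^2 = 1936).
min ATC = 1936/11 + 115 − 28·11 + 2·11^2 = €225. That is the break-even price.
For €17 ≤ P < €225 the firm produces at a loss; below €17 it shuts down.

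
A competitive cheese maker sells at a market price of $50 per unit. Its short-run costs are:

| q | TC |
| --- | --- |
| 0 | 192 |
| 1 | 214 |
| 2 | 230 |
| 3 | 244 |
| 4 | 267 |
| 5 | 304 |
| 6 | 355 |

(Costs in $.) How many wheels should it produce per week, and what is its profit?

Tabulate TR − TC: q=0: -192; q=1: -164; q=2: -130; q=3: -94; q=4: -67; q=5: -54; q=6: -55.
Profit is maximized at q = 5. AVC there is 112/5 = $22.40 ≤ P, so producing beats shutting down (which would give -$192).

q = 5; profit = -$54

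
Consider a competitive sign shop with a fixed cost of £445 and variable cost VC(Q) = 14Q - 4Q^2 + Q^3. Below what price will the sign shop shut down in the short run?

£10 per unit

Short-run supply begins at min AVC. From VC = 14Q - 4Q^2 + Q^3, AVC = 14 - 4Q + Q^2.
At the minimum of AVC, MC = AVC. MC = 14 - 8Q + 3Q^2; setting MC = AVC gives 2Q^2 - 4Q = 0, so Q = 2. min AVC = 10.
So the shutdown price is £10.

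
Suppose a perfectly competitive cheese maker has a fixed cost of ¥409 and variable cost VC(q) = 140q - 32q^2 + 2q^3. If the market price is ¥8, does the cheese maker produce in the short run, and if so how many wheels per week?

Shut down

Variable cost is VC = 140q - 32q^2 + 2q^3, so AVC = VC/q = 140 - 32q + 2q^2 and MC = dTC/dq = 140 - 64q + 6q^2.
AVC hits its minimum where MC = AVC, at q = 8, giving min AVC = 140 - 32·8 + 2·8^2 = ¥12.
P = ¥8 lies below min AVC = ¥12; no output level covers variable cost.
The firm minimizes its loss by shutting down and losing only its fixed cost of ¥409.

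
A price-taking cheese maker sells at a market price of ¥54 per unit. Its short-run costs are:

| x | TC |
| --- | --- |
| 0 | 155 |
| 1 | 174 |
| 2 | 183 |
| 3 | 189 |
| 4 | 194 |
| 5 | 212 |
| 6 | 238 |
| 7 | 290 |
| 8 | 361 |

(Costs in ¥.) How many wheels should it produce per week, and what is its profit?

x = 7; profit = ¥88

Tabulate TR − TC: x=0: -155; x=1: -120; x=2: -75; x=3: -27; x=4: 22; x=5: 58; x=6: 86; x=7: 88; x=8: 71.
Profit is maximized at x = 7. AVC there is 135/7 = ¥19.29 ≤ P, so producing beats shutting down (which would give -¥155).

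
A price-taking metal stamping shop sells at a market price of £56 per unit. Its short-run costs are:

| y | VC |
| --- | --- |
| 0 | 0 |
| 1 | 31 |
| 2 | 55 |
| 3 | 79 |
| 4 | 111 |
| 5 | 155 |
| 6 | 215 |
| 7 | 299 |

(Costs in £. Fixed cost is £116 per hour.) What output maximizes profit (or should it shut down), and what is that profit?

y = 5; profit = £9

Tabulate TR − TC: y=0: -116; y=1: -91; y=2: -59; y=3: -27; y=4: -3; y=5: 9; y=6: 5; y=7: -23.
Profit is maximized at y = 5. AVC there is 155/5 = £31 ≤ P, so producing beats shutting down (which would give -£116).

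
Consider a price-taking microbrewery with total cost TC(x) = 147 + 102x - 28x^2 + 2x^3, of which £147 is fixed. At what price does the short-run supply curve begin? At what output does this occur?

£4 per unit, at x = 7

The firm shuts down when price falls below the minimum of average variable cost. AVC = VC/x = 102 - 28x + 2x^2.
dAVC/dx = -28 + 4x = 0 gives x = 7. min AVC = 102 - 28·7 + 2·7^2 = 4.
For P < £4 the firm produces nothing.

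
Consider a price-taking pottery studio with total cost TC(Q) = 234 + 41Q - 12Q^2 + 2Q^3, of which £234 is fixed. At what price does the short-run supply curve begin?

£23 per unit

Short-run supply begins at min AVC. From VC = 41Q - 12Q^2 + 2Q^3, AVC = 41 - 12Q + 2Q^2.
dAVC/dQ = -12 + 4Q = 0 gives Q = 3. min AVC = 41 - 12·3 + 2·3^2 = 23.
For P < £23 the firm produces nothing.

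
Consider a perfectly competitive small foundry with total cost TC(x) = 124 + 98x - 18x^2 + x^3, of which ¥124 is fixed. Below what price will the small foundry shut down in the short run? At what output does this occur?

¥17 per unit, at x = 9

Short-run supply begins at min AVC. From VC = 98x - 18x^2 + x^3, AVC = 98 - 18x + x^2.
At the minimum of AVC, MC = AVC. MC = 98 - 36x + 3x^2; setting MC = AVC gives 2x^2 - 18x = 0, so x = 9. min AVC = 17.
For P < ¥17 the firm produces nothing.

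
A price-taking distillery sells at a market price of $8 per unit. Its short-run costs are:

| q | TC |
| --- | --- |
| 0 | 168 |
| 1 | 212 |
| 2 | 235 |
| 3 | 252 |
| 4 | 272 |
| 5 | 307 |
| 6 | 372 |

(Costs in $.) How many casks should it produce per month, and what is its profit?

Compute π = P·q − TC at each output: q=0: -168; q=1: -204; q=2: -219; q=3: -228; q=4: -240; q=5: -267; q=6: -324.
Profit is highest at q = 0. Equivalently, the lowest AVC in the table is 104/4 ≈ $26 at q = 4, and P = $8 falls below it — price never covers variable cost, so the firm shuts down and loses only its fixed cost.

q = 0 (shut down); profit = -$168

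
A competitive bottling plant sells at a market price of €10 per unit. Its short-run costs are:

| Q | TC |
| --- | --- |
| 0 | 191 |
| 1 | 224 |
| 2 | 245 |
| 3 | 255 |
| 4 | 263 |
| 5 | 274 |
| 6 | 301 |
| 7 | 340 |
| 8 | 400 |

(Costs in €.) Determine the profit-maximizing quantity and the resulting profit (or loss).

Tabulate TR − TC: Q=0: -191; Q=1: -214; Q=2: -225; Q=3: -225; Q=4: -223; Q=5: -224; Q=6: -241; Q=7: -270; Q=8: -320.
Profit is highest at Q = 0. Equivalently, the lowest AVC in the table is 83/5 ≈ €16.60 at Q = 5, and P = €10 falls below it — price never covers variable cost, so the firm shuts down and loses only its fixed cost.

Q = 0 (shut down); profit = -€191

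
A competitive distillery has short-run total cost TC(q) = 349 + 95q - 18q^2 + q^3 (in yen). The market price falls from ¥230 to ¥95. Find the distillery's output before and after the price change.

AVC = 95 - 18q + q^2, minimized at q = 9 where min AVC = ¥14. MC = 95 - 36q + 3q^2.
With P = ¥230 above the shutdown price, P = MC gives q = 15.
At P = ¥95 ≥ min AVC, set P = MC: q = 12. The firm stays open but cuts output.

Output falls from 15 to 12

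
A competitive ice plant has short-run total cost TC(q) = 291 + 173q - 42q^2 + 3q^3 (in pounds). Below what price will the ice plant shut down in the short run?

£26 per unit

The firm shuts down when price falls below the minimum of average variable cost. AVC = VC/q = 173 - 42q + 3q^2.
dAVC/dq = -42 + 6q = 0 gives q = 7. min AVC = 173 - 42·7 + 3·7^2 = 26.
The firm shuts down for any P below £26.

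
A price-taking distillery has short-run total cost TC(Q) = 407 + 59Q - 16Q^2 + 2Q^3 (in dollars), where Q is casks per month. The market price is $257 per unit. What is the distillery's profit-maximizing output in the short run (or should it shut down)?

Produce at Q = 9

Strip out fixed cost: VC = 59Q - 16Q^2 + 2Q^3. Then AVC = 59 - 16Q + 2Q^2 and MC = 59 - 32Q + 6Q^2.
The AVC parabola has its vertex at Q = 16/4 = 4, where AVC = 59 - 16·4 + 2·4^2 = $27.
P = $257 exceeds min AVC = $27, so the firm stays open.
Set P = MC: 257 = 59 - 32Q + 6Q^2 → -198 - 32Q + 6Q^2 = 0. The roots are Q = -11/3 and Q = 9; the profit-maximizing output is on the rising part of MC, so Q* = 9.
Check: AVC at Q = 9 is $77 ≤ P, so revenue covers variable cost.
Profit = P·Q − TC = 257·9 − 1100 = $1213.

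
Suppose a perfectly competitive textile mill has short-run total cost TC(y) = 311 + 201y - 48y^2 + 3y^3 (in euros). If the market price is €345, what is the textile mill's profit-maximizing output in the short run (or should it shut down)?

Produce at y = 12

From TC, MC = TC'(y) = 201 - 96y + 9y^2 and AVC = VC/y = 201 - 48y + 3y^2.
The AVC parabola has its vertex at y = 48/6 = 8, where AVC = 201 - 48·8 + 3·8^2 = €9.
Because €345 ≥ €9, revenue can cover variable cost; the firm operates.
Solving P = MC: -144 - 96y + 9y^2 = 0 ⇒ y = -4/3 or 12. On the upward-sloping branch, y* = 12.
Check: AVC at y = 12 is €57 ≤ P, so revenue covers variable cost.
Profit = P·y − TC = 345·12 − 995 = €3145.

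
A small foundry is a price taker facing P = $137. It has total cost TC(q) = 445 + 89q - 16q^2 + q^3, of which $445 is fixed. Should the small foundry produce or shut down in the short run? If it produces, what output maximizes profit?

Variable cost is VC = 89q - 16q^2 + q^3, so AVC = VC/q = 89 - 16q + q^2 and MC = dTC/dq = 89 - 32q + 3q^2.
AVC hits its minimum where MC = AVC, at q = 8, giving min AVC = 89 - 16·8 + 8^2 = $25.
Since P = $137 ≥ min AVC = $25, price covers variable cost and the firm should produce.
Set P = MC: 137 = 89 - 32q + 3q^2 → -48 - 32q + 3q^2 = 0. The roots are q = -4/3 and q = 12; the profit-maximizing output is on the rising part of MC, so q* = 12.
Check: AVC at q = 12 is $41 ≤ P, so revenue covers variable cost.
Profit = P·q − TC = 137·12 − 937 = $707.

Produce at q = 12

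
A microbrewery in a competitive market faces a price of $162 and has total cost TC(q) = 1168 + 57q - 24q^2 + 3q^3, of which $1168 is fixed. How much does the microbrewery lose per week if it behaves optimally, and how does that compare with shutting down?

AVC = 57 - 24q + 3q^2 has its minimum $9 at q = 4; price $162 clears that bar, so the firm operates.
With MC = 57 - 48q + 9q^2, P = MC on the upward-sloping part at q* = 7.
TR = 162·7 = 1134. TC = 1168 + 252 = 1420. Profit = 1134 − 1420 = -$286.
That loss of $286 beats the $1168 the firm would lose by shutting down; producing recovers $882 of fixed cost.

Profit = -$286 at q = 7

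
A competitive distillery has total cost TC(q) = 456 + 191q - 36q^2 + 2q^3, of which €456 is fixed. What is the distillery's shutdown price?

€29 per unit

The firm shuts down when price falls below the minimum of average variable cost. AVC = VC/q = 191 - 36q + 2q^2.
dAVC/dq = -36 + 4q = 0 gives q = 9. min AVC = 191 - 36·9 + 2·9^2 = 29.
So the shutdown price is €29.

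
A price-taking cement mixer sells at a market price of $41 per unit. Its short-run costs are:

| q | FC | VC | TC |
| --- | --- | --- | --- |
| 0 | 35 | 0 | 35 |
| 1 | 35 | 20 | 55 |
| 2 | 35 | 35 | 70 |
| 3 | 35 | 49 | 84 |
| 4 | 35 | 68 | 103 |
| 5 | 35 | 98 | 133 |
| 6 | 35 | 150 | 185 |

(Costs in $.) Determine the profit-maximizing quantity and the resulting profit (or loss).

q = 5; profit = $72

Tabulate TR − TC: q=0: -35; q=1: -14; q=2: 12; q=3: 39; q=4: 61; q=5: 72; q=6: 61.
Profit is maximized at q = 5. AVC there is 98/5 = $19.60 ≤ P, so producing beats shutting down (which would give -$35).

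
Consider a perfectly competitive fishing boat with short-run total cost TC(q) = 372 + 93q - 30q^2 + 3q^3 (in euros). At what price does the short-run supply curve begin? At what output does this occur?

€18 per unit, at q = 5

Short-run supply begins at min AVC. From VC = 93q - 30q^2 + 3q^3, AVC = 93 - 30q + 3q^2.
At the minimum of AVC, MC = AVC. MC = 93 - 60q + 9q^2; setting MC = AVC gives 6q^2 - 30q = 0, so q = 5. min AVC = 18.
The firm shuts down for any P below €18.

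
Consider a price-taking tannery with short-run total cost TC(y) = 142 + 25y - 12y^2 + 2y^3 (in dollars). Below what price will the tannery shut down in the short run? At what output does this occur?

The shutdown price is the minimum of AVC. VC = 25y - 12y^2 + 2y^3, so AVC = 25 - 12y + 2y^2.
At the minimum of AVC, MC = AVC. MC = 25 - 24y + 6y^2; setting MC = AVC gives 4y^2 - 12y = 0, so y = 3. min AVC = 7.
So the shutdown price is $7.

$7 per unit, at y = 3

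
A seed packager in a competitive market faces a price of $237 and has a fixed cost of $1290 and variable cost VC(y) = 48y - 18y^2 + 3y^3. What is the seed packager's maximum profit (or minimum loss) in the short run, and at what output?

Profit = -$114 at y = 7

AVC = 48 - 18y + 3y^2 has its minimum $21 at y = 3; price $237 clears that bar, so the firm operates.
With MC = 48 - 36y + 9y^2, P = MC on the upward-sloping part at y* = 7.
TR = 237·7 = 1659. TC = 1290 + 483 = 1773. Profit = 1659 − 1773 = -$114.
That loss of $114 beats the $1290 the firm would lose by shutting down; producing recovers $1176 of fixed cost.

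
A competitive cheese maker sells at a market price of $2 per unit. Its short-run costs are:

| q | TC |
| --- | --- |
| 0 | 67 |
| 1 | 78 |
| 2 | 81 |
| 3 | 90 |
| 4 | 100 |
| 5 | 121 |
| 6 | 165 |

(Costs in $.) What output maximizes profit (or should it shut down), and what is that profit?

Tabulate TR − TC: q=0: -67; q=1: -76; q=2: -77; q=3: -84; q=4: -92; q=5: -111; q=6: -153.
Profit is highest at q = 0. Equivalently, the lowest AVC in the table is 14/2 ≈ $7 at q = 2, and P = $2 falls below it — price never covers variable cost, so the firm shuts down and loses only its fixed cost.

q = 0 (shut down); profit = -$67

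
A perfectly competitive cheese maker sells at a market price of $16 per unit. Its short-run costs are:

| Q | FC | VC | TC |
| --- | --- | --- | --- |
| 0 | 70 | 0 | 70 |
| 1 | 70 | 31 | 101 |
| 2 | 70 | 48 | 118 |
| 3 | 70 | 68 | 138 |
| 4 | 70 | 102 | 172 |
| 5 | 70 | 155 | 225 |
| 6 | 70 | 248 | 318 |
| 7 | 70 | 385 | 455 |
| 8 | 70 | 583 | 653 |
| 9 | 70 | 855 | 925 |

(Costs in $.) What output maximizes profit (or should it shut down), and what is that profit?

Tabulate TR − TC: Q=0: -70; Q=1: -85; Q=2: -86; Q=3: -90; Q=4: -108; Q=5: -145; Q=6: -222; Q=7: -343; Q=8: -525; Q=9: -781.
Profit is highest at Q = 0. Equivalently, the lowest AVC in the table is 68/3 ≈ $22.67 at Q = 3, and P = $16 falls below it — price never covers variable cost, so the firm shuts down and loses only its fixed cost.

Q = 0 (shut down); profit = -$70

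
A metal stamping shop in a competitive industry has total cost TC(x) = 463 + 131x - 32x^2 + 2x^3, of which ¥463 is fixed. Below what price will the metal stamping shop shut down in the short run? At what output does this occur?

¥3 per unit, at x = 8

The firm shuts down when price falls below the minimum of average variable cost. AVC = VC/x = 131 - 32x + 2x^2.
At the minimum of AVC, MC = AVC. MC = 131 - 64x + 6x^2; setting MC = AVC gives 4x^2 - 32x = 0, so x = 8. min AVC = 3.
For P < ¥3 the firm produces nothing.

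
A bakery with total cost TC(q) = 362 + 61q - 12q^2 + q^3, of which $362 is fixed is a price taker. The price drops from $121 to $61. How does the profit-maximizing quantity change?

AVC = 61 - 12q + q^2, minimized at q = 6 where min AVC = $25. MC = 61 - 24q + 3q^2.
At P = $121 ≥ min AVC, set P = MC on the rising branch: q = 10.
At P = $61 ≥ min AVC, set P = MC: q = 8. The firm stays open but cuts output.

Output falls from 10 to 8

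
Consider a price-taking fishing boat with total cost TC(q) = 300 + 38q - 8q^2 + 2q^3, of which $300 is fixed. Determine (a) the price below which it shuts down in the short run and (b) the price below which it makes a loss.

Shutdown price = min AVC. AVC = 38 - 8q + 2q^2, with vertex at q = 2 and minimum $30.
ATC = 300/q + 38 - 8q + 2q^2. Setting dATC/dq = −300/q^2 − 8 + 4q = 0 gives q = 5 (since 4·5^3 − 8·5^2 = 300).
min ATC = 300/5 + 38 − 8·5 + 2·5^2 = $108. That is the break-even price.
For $30 ≤ P < $108 the firm produces at a loss; below $30 it shuts down.

Shutdown price = $30; break-even price = $108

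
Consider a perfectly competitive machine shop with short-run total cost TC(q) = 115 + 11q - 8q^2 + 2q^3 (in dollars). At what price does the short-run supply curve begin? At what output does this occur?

$3 per unit, at q = 2

Short-run supply begins at min AVC. From VC = 11q - 8q^2 + 2q^3, AVC = 11 - 8q + 2q^2.
At the minimum of AVC, MC = AVC. MC = 11 - 16q + 6q^2; setting MC = AVC gives 4q^2 - 8q = 0, so q = 2. min AVC = 3.
For P < $3 the firm produces nothing.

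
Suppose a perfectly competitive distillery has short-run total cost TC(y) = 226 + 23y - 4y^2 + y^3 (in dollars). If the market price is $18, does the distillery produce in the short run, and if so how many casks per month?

Variable cost is VC = 23y - 4y^2 + y^3, so AVC = VC/y = 23 - 4y + y^2 and MC = dTC/dy = 23 - 8y + 3y^2.
The AVC parabola has its vertex at y = 4/2 = 2, where AVC = 23 - 4·2 + 2^2 = $19.
P = $18 lies below min AVC = $19; no output level covers variable cost.
Shutting down limits the loss to fixed cost, $226.

Shut down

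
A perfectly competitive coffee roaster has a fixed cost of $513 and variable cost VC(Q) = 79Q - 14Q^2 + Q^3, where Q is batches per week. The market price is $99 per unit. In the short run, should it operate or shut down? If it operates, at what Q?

Variable cost is VC = 79Q - 14Q^2 + Q^3, so AVC = VC/Q = 79 - 14Q + Q^2 and MC = dTC/dQ = 79 - 28Q + 3Q^2.
The AVC parabola has its vertex at Q = 14/2 = 7, where AVC = 79 - 14·7 + 7^2 = $30.
P = $99 exceeds min AVC = $30, so the firm stays open.
Solving P = MC: -20 - 28Q + 3Q^2 = 0 ⇒ Q = -2/3 or 10. On the upward-sloping branch, Q* = 10.
Check: AVC at Q = 10 is $39 ≤ P, so revenue covers variable cost.
Profit = P·Q − TC = 99·10 − 903 = $87.

Produce at Q = 10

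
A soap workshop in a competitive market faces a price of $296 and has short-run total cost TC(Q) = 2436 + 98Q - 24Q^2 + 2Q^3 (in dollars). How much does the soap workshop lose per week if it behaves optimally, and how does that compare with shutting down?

Profit = -$16 at Q = 11

AVC = 98 - 24Q + 2Q^2; min AVC = $26 at Q = 6. Since P = $296 ≥ min AVC, the firm produces.
With MC = 98 - 48Q + 6Q^2, P = MC on the upward-sloping part at Q* = 11.
TR = 296·11 = 3256. TC = 2436 + 836 = 3272. Profit = 3256 − 3272 = -$16.
By producing, the firm covers all variable cost plus $2420 of fixed cost; shutting down would lose the full $2436.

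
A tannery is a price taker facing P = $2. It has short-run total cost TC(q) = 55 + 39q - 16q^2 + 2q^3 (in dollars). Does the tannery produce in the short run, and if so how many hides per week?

Shut down

Strip out fixed cost: VC = 39q - 16q^2 + 2q^3. Then AVC = 39 - 16q + 2q^2 and MC = 39 - 32q + 6q^2.
AVC is minimized where dAVC/dq = -16 + 4q = 0, at q = 4; min AVC = 39 - 16·4 + 2·4^2 = $7.
Since P = $2 < min AVC = $7, price fails to cover variable cost at any output.
Best response: produce nothing and absorb the $55 fixed cost.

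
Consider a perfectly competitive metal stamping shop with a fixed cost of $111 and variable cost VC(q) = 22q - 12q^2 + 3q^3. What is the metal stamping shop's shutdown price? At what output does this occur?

$10 per unit, at q = 2

The firm shuts down when price falls below the minimum of average variable cost. AVC = VC/q = 22 - 12q + 3q^2.
At the minimum of AVC, MC = AVC. MC = 22 - 24q + 9q^2; setting MC = AVC gives 6q^2 - 12q = 0, so q = 2. min AVC = 10.
So the shutdown price is $10.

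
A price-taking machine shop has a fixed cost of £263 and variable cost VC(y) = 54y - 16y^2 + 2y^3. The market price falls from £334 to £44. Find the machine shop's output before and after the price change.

Output falls from 10 to 5

MC = 54 - 32y + 6y^2; the shutdown threshold is min AVC = £22 (at y = 4).
At P = £334 ≥ min AVC, set P = MC on the rising branch: y = 10.
At P = £44 ≥ min AVC, set P = MC: y = 5. The firm stays open but cuts output.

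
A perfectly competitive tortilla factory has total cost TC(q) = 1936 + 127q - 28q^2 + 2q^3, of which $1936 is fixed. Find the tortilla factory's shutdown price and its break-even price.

Shutdown price = $29; break-even price = $237

Shutdown price = min AVC. AVC = 127 - 28q + 2q^2, with vertex at q = 7 and minimum $29.
ATC = 1936/q + 127 - 28q + 2q^2. Setting dATC/dq = −1936/q^2 − 28 + 4q = 0 gives q = 11 (since 4·11^3 − 28·11^2 = 1936).
min ATC = 1936/11 + 127 − 28·11 + 2·11^2 = $237. That is the break-even price.
Between these two prices the firm operates at a loss; above $237 it earns a profit.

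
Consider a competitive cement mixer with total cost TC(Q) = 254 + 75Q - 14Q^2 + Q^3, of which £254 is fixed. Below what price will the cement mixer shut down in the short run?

The shutdown price is the minimum of AVC. VC = 75Q - 14Q^2 + Q^3, so AVC = 75 - 14Q + Q^2.
At the minimum of AVC, MC = AVC. MC = 75 - 28Q + 3Q^2; setting MC = AVC gives 2Q^2 - 14Q = 0, so Q = 7. min AVC = 26.
For P < £26 the firm produces nothing.

£26 per unit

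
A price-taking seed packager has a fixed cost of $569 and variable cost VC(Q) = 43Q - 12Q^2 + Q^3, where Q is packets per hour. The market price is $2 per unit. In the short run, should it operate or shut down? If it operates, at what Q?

Shut down

Variable cost is VC = 43Q - 12Q^2 + Q^3, so AVC = VC/Q = 43 - 12Q + Q^2 and MC = dTC/dQ = 43 - 24Q + 3Q^2.
AVC is minimized where dAVC/dQ = -12 + 2Q = 0, at Q = 6; min AVC = 43 - 12·6 + 6^2 = $7.
Since P = $2 < min AVC = $7, price fails to cover variable cost at any output.
Shutting down limits the loss to fixed cost, $569.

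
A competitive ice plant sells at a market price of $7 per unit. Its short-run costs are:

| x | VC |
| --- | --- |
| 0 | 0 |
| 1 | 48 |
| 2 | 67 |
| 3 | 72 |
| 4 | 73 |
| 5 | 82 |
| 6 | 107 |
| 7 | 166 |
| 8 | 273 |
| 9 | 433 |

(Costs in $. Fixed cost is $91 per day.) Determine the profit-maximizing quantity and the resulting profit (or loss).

x = 0 (shut down); profit = -$91

Compute π = P·x − TC at each output: x=0: -91; x=1: -132; x=2: -144; x=3: -142; x=4: -136; x=5: -138; x=6: -156; x=7: -208; x=8: -308; x=9: -461.
Profit is highest at x = 0. Equivalently, the lowest AVC in the table is 82/5 ≈ $16.40 at x = 5, and P = $7 falls below it — price never covers variable cost, so the firm shuts down and loses only its fixed cost.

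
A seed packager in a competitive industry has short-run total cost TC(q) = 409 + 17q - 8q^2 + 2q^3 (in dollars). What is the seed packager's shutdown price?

The firm shuts down when price falls below the minimum of average variable cost. AVC = VC/q = 17 - 8q + 2q^2.
At the minimum of AVC, MC = AVC. MC = 17 - 16q + 6q^2; setting MC = AVC gives 4q^2 - 8q = 0, so q = 2. min AVC = 9.
The firm shuts down for any P below $9.

$9 per unit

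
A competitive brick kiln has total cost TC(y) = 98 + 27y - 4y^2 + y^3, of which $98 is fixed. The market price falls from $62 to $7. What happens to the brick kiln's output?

Output falls from 5 to 0 (the firm shuts down)

AVC = 27 - 4y + y^2, minimized at y = 2 where min AVC = $23. MC = 27 - 8y + 3y^2.
With P = $62 above the shutdown price, P = MC gives y = 5.
At P = $7 < min AVC = $23, price no longer covers variable cost at any output, so the firm shuts down: y = 0.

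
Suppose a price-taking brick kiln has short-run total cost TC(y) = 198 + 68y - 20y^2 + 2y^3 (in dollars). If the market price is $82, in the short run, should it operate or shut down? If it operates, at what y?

Produce at y = 7

From TC, MC = TC'(y) = 68 - 40y + 6y^2 and AVC = VC/y = 68 - 20y + 2y^2.
AVC hits its minimum where MC = AVC, at y = 5, giving min AVC = 68 - 20·5 + 2·5^2 = $18.
Because $82 ≥ $18, revenue can cover variable cost; the firm operates.
P = MC gives -14 - 40y + 6y^2 = 0, with roots -1/3 and 7. Take the larger (rising MC): y* = 7.
Check: AVC at y = 7 is $26 ≤ P, so revenue covers variable cost.
Profit = P·y − TC = 82·7 − 380 = $194.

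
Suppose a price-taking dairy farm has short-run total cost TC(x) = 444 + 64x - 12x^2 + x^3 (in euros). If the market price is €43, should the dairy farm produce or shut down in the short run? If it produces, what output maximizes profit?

Variable cost is VC = 64x - 12x^2 + x^3, so AVC = VC/x = 64 - 12x + x^2 and MC = dTC/dx = 64 - 24x + 3x^2.
AVC hits its minimum where MC = AVC, at x = 6, giving min AVC = 64 - 12·6 + 6^2 = €28.
Because €43 ≥ €28, revenue can cover variable cost; the firm operates.
P = MC gives 21 - 24x + 3x^2 = 0, with roots 1 and 7. Take the larger (rising MC): x* = 7.
Check: AVC at x = 7 is €29 ≤ P, so revenue covers variable cost.
Profit = P·x − TC = 43·7 − 647 = -€346, a loss, but smaller than the €444 fixed cost the firm would lose by shutting down.

Produce at x = 7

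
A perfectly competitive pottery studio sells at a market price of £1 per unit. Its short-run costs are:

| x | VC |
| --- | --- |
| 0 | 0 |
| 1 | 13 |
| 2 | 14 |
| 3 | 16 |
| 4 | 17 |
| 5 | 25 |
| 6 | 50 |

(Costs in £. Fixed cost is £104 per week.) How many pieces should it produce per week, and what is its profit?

x = 0 (shut down); profit = -£104

Tabulate TR − TC: x=0: -104; x=1: -116; x=2: -116; x=3: -117; x=4: -117; x=5: -124; x=6: -148.
Profit is highest at x = 0. Equivalently, the lowest AVC in the table is 17/4 ≈ £4.25 at x = 4, and P = £1 falls below it — price never covers variable cost, so the firm shuts down and loses only its fixed cost.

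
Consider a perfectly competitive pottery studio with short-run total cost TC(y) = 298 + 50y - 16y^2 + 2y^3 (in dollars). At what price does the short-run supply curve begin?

Short-run supply begins at min AVC. From VC = 50y - 16y^2 + 2y^3, AVC = 50 - 16y + 2y^2.
At the minimum of AVC, MC = AVC. MC = 50 - 32y + 6y^2; setting MC = AVC gives 4y^2 - 16y = 0, so y = 4. min AVC = 18.
For P < $18 the firm produces nothing.

$18 per unit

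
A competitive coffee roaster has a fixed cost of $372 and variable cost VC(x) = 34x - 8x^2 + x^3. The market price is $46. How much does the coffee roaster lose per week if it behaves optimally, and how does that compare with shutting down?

AVC = 34 - 8x + x^2 has its minimum $18 at x = 4; price $46 clears that bar, so the firm operates.
With MC = 34 - 16x + 3x^2, P = MC on the upward-sloping part at x* = 6.
TR = 46·6 = 276. TC = 372 + 132 = 504. Profit = 276 − 504 = -$228.
Shutting down would mean losing the fixed cost of $372, so operating at a loss of $228 is better by $144.

Profit = -$228 at x = 6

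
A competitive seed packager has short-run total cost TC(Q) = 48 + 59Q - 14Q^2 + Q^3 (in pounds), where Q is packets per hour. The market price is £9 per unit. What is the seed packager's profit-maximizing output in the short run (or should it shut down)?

Strip out fixed cost: VC = 59Q - 14Q^2 + Q^3. Then AVC = 59 - 14Q + Q^2 and MC = 59 - 28Q + 3Q^2.
AVC hits its minimum where MC = AVC, at Q = 7, giving min AVC = 59 - 14·7 + 7^2 = £10.
P = £9 lies below min AVC = £10; no output level covers variable cost.
Best response: produce nothing and absorb the £48 fixed cost.

Shut down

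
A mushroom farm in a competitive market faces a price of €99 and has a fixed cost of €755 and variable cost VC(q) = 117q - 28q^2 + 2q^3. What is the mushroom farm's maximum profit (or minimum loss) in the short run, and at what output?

AVC = 117 - 28q + 2q^2 has its minimum €19 at q = 7; price €99 clears that bar, so the firm operates.
With MC = 117 - 56q + 6q^2, P = MC on the upward-sloping part at q* = 9.
TR = 99·9 = 891. TC = 755 + 243 = 998. Profit = 891 − 998 = -€107.
Shutting down would mean losing the fixed cost of €755, so operating at a loss of €107 is better by €648.

Profit = -€107 at q = 9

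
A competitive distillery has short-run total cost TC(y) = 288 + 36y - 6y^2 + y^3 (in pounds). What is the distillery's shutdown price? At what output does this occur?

The firm shuts down when price falls below the minimum of average variable cost. AVC = VC/y = 36 - 6y + y^2.
At the minimum of AVC, MC = AVC. MC = 36 - 12y + 3y^2; setting MC = AVC gives 2y^2 - 6y = 0, so y = 3. min AVC = 27.
So the shutdown price is £27.

£27 per unit, at y = 3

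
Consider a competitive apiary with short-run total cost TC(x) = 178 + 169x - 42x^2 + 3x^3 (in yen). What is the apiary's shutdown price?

¥22 per unit

Short-run supply begins at min AVC. From VC = 169x - 42x^2 + 3x^3, AVC = 169 - 42x + 3x^2.
At the minimum of AVC, MC = AVC. MC = 169 - 84x + 9x^2; setting MC = AVC gives 6x^2 - 42x = 0, so x = 7. min AVC = 22.
The firm shuts down for any P below ¥22.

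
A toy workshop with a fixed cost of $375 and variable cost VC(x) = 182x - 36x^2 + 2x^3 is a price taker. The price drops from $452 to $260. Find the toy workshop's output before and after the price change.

MC = 182 - 72x + 6x^2; the shutdown threshold is min AVC = $20 (at x = 9).
At P = $452 ≥ min AVC, set P = MC on the rising branch: x = 15.
At P = $260 ≥ min AVC, set P = MC: x = 13. The firm stays open but cuts output.

Output falls from 15 to 13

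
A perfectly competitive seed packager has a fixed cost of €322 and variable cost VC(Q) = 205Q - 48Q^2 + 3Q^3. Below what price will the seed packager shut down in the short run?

The firm shuts down when price falls below the minimum of average variable cost. AVC = VC/Q = 205 - 48Q + 3Q^2.
dAVC/dQ = -48 + 6Q = 0 gives Q = 8. min AVC = 205 - 48·8 + 3·8^2 = 13.
For P < €13 the firm produces nothing.

€13 per unit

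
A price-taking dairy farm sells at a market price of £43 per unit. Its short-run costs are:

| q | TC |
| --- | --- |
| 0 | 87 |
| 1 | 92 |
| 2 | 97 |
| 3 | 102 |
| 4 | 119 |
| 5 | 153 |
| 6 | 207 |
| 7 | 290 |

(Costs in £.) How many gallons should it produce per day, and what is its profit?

Compute π = P·q − TC at each output: q=0: -87; q=1: -49; q=2: -11; q=3: 27; q=4: 53; q=5: 62; q=6: 51; q=7: 11.
Profit is maximized at q = 5. AVC there is 66/5 = £13.20 ≤ P, so producing beats shutting down (which would give -£87).

q = 5; profit = £62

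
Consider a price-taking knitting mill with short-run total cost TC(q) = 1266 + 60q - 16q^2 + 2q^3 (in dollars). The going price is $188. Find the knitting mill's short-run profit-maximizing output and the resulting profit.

Profit = -$242 at q = 8

AVC = 60 - 16q + 2q^2 has its minimum $28 at q = 4; price $188 clears that bar, so the firm operates.
MC = 60 - 32q + 6q^2. Setting P = MC and taking the root on the rising branch gives q* = 8.
TR = 188·8 = 1504. TC = 1266 + 480 = 1746. Profit = 1504 − 1746 = -$242.
By producing, the firm covers all variable cost plus $1024 of fixed cost; shutting down would lose the full $1266.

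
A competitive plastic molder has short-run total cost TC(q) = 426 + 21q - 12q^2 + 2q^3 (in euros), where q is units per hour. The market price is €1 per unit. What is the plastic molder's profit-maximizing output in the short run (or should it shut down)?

Variable cost is VC = 21q - 12q^2 + 2q^3, so AVC = VC/q = 21 - 12q + 2q^2 and MC = dTC/dq = 21 - 24q + 6q^2.
AVC hits its minimum where MC = AVC, at q = 3, giving min AVC = 21 - 12·3 + 2·3^2 = €3.
With P < min AVC (€1 < €3), every unit sold adds to the loss.
Best response: produce nothing and absorb the €426 fixed cost.

Shut down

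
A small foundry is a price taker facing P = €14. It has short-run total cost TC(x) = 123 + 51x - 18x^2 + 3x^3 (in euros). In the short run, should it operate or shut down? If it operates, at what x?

Variable cost is VC = 51x - 18x^2 + 3x^3, so AVC = VC/x = 51 - 18x + 3x^2 and MC = dTC/dx = 51 - 36x + 9x^2.
AVC hits its minimum where MC = AVC, at x = 3, giving min AVC = 51 - 18·3 + 3·3^2 = €24.
P = €14 lies below min AVC = €24; no output level covers variable cost.
The firm minimizes its loss by shutting down and losing only its fixed cost of €123.

Shut down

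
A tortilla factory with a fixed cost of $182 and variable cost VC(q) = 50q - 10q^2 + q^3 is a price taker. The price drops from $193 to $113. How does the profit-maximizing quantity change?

AVC = 50 - 10q + q^2, minimized at q = 5 where min AVC = $25. MC = 50 - 20q + 3q^2.
At P = $193 ≥ min AVC, set P = MC on the rising branch: q = 11.
At P = $113 ≥ min AVC, set P = MC: q = 9. The firm stays open but cuts output.

Output falls from 11 to 9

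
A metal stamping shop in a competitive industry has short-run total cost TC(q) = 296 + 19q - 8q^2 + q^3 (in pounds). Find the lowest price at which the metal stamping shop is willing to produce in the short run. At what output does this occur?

The firm shuts down when price falls below the minimum of average variable cost. AVC = VC/q = 19 - 8q + q^2.
At the minimum of AVC, MC = AVC. MC = 19 - 16q + 3q^2; setting MC = AVC gives 2q^2 - 8q = 0, so q = 4. min AVC = 3.
For P < £3 the firm produces nothing.

£3 per unit, at q = 4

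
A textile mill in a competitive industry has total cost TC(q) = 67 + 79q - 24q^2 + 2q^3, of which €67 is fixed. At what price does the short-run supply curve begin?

€7 per unit

The shutdown price is the minimum of AVC. VC = 79q - 24q^2 + 2q^3, so AVC = 79 - 24q + 2q^2.
At the minimum of AVC, MC = AVC. MC = 79 - 48q + 6q^2; setting MC = AVC gives 4q^2 - 24q = 0, so q = 6. min AVC = 7.
For P < €7 the firm produces nothing.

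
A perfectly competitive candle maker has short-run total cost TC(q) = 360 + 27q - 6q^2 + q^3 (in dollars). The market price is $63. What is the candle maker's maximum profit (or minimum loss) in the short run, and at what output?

Profit = -$144 at q = 6

AVC = 27 - 6q + q^2; min AVC = $18 at q = 3. Since P = $63 ≥ min AVC, the firm produces.
MC = 27 - 12q + 3q^2. Setting P = MC and taking the root on the rising branch gives q* = 6.
TR = 63·6 = 378. TC = 360 + 162 = 522. Profit = 378 − 522 = -$144.
Shutting down would mean losing the fixed cost of $360, so operating at a loss of $144 is better by $216.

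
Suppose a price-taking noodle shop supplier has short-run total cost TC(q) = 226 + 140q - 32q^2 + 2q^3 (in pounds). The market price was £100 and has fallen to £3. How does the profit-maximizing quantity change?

Output falls from 10 to 0 (the firm shuts down)

AVC = 140 - 32q + 2q^2, minimized at q = 8 where min AVC = £12. MC = 140 - 64q + 6q^2.
With P = £100 above the shutdown price, P = MC gives q = 10.
At P = £3 < min AVC = £12, price no longer covers variable cost at any output, so the firm shuts down: q = 0.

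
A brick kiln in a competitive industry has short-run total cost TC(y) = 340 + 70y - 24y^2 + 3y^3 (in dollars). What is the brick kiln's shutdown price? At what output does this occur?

The shutdown price is the minimum of AVC. VC = 70y - 24y^2 + 3y^3, so AVC = 70 - 24y + 3y^2.
dAVC/dy = -24 + 6y = 0 gives y = 4. min AVC = 70 - 24·4 + 3·4^2 = 22.
The firm shuts down for any P below $22.

$22 per unit, at y = 4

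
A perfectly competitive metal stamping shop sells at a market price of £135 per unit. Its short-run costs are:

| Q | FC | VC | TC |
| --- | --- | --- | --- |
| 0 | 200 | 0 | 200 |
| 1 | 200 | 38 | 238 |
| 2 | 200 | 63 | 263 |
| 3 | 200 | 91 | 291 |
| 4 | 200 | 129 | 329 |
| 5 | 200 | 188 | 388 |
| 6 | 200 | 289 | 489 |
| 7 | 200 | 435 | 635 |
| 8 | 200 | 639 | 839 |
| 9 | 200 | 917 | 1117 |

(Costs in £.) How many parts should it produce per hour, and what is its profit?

Profit at each row (π = 135Q − TC): Q=0: -200; Q=1: -103; Q=2: 7; Q=3: 114; Q=4: 211; Q=5: 287; Q=6: 321; Q=7: 310; Q=8: 241; Q=9: 98.
Profit is maximized at Q = 6. AVC there is 289/6 = £48.17 ≤ P, so producing beats shutting down (which would give -£200).

Q = 6; profit = £321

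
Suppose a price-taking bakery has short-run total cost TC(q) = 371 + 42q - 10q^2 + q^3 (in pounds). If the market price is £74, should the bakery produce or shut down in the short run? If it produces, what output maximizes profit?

Produce at q = 8

From TC, MC = TC'(q) = 42 - 20q + 3q^2 and AVC = VC/q = 42 - 10q + q^2.
The AVC parabola has its vertex at q = 10/2 = 5, where AVC = 42 - 10·5 + 5^2 = £17.
P = £74 exceeds min AVC = £17, so the firm stays open.
Solving P = MC: -32 - 20q + 3q^2 = 0 ⇒ q = -4/3 or 8. On the upward-sloping branch, q* = 8.
Check: AVC at q = 8 is £26 ≤ P, so revenue covers variable cost.
Profit = P·q − TC = 74·8 − 579 = £13.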